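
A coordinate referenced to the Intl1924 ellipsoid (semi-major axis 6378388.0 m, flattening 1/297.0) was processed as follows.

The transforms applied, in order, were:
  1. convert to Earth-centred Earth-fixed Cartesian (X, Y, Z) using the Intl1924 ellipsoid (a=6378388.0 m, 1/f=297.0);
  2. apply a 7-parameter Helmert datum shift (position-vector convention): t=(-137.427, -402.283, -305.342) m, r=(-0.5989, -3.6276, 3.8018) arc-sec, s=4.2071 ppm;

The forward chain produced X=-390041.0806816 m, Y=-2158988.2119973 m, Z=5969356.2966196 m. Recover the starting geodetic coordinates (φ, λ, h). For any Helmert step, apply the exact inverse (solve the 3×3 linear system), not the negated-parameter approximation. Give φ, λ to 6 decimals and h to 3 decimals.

φ=69.949242°, λ=-100.237166°, h=421.930 m

start: X=-390041.0807, Y=-2158988.2120, Z=5969356.2966 m
→ Helmert⁻¹: X=-389836.8110, Y=-2158586.9954, Z=5969637.1123
→ geod (Bowring, a=6378388.000): φ=69.94924200°, λ=-100.23716600°, h=421.9300 m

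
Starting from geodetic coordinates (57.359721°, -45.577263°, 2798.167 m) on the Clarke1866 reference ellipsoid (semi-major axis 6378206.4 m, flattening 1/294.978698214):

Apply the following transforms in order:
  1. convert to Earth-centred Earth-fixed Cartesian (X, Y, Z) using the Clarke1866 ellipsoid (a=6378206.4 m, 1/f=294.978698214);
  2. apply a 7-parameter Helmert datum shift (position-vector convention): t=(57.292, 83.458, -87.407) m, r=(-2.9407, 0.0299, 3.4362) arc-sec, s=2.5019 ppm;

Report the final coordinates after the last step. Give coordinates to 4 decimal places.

start: φ=57.359721°, λ=-45.577263°, h=2798.167 m
→ ECEF (a=6378206.400, f=1/294.978698214): X=2414790.3369, Y=-2463945.9513, Z=5349768.5894
→ Helmert 7p (PV): X=2414895.4934, Y=-2463752.1579, Z=5349729.3453

X=2414895.4934 m, Y=-2463752.1579 m, Z=5349729.3453 m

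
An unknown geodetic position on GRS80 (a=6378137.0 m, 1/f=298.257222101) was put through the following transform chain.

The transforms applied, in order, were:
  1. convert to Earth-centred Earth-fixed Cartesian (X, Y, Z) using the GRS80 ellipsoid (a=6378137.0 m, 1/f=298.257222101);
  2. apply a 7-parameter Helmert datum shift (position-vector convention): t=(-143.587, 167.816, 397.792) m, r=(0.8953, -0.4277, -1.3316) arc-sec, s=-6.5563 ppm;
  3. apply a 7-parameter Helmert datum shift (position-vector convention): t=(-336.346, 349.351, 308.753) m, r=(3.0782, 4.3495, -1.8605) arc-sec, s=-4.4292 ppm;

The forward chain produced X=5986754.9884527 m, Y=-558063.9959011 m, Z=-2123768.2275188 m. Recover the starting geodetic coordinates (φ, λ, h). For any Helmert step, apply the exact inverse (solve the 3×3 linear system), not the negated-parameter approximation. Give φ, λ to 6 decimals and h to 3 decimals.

φ=-19.578272°, λ=-5.329467°, h=1807.192 m

start: X=5986754.9885, Y=-558063.9959, Z=-2123768.2275 m
→ Helmert⁻¹: X=5987167.6770, Y=-558393.5131, Z=-2123951.8041
→ Helmert⁻¹: X=5987349.7196, Y=-558535.5591, Z=-2124373.5148
→ geod (Bowring, a=6378137.000): φ=-19.57827200°, λ=-5.32946700°, h=1807.1920 m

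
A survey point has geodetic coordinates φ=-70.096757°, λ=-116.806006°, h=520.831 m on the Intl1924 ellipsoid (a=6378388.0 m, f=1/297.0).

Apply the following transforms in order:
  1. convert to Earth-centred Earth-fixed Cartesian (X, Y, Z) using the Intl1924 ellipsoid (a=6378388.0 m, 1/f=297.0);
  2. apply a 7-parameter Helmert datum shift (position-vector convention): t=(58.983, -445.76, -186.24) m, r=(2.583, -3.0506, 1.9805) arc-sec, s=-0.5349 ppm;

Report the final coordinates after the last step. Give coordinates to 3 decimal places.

start: φ=-70.096757°, λ=-116.806006°, h=520.831 m
→ ECEF (a=6378388.000, f=1/297.0): X=-982247.2914, Y=-1944012.7490, Z=-5975353.2051
→ Helmert 7p (PV): X=-982080.7433, Y=-1944392.0727, Z=-5975575.1204

X=-982080.743 m, Y=-1944392.073 m, Z=-5975575.120 m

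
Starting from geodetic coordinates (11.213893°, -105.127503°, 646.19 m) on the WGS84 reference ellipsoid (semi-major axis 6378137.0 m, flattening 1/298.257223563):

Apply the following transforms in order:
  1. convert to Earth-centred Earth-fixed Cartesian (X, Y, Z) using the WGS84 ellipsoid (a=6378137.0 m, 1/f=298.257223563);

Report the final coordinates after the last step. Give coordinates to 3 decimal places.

X=-1633082.922 m, Y=-6040943.482 m, Z=1232348.524 m

start: φ=11.213893°, λ=-105.127503°, h=646.190 m
→ ECEF (a=6378137.000, f=1/298.257223563): X=-1633082.9224, Y=-6040943.4821, Z=1232348.5243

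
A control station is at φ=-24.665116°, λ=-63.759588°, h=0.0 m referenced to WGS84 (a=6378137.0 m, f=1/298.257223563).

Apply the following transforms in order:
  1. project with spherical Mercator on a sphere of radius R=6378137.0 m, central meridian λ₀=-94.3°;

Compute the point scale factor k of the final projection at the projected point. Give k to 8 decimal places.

1.10039761

start: φ=-24.665116°, λ=-63.759588°, h=0.000 m
→ into merc (λ₀=-94.3°): φ=-24.66511600°, λ−λ₀=30.54041200°
scale k = 1.10039761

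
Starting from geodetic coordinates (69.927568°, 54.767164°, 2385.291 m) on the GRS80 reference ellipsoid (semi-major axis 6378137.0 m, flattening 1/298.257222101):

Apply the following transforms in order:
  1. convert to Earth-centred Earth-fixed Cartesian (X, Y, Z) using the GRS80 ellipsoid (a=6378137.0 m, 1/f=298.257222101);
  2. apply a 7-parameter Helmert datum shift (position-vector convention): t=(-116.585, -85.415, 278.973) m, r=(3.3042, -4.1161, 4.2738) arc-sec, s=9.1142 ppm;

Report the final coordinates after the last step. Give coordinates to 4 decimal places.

X=1266807.1071 m, Y=1793861.9631 m, Z=5970899.2913 m

start: φ=69.927568°, λ=54.767164°, h=2385.291 m
→ ECEF (a=6378137.000, f=1/298.257222101): X=1267068.4609, Y=1794000.4171, Z=5970511.8780
→ Helmert 7p (PV): X=1266807.1071, Y=1793861.9631, Z=5970899.2913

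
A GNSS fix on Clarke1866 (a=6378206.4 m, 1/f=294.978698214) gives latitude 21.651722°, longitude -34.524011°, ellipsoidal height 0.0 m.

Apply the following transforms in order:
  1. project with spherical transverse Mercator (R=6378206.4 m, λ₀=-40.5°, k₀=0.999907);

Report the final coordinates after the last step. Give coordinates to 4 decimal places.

E=619072.9359 m, N=2422002.2316 m

start: φ=21.651722°, λ=-34.524011°, h=0.000 m
→ tm (R=6378206.4, λ₀=-40.5°): E=619072.9359, N=2422002.2316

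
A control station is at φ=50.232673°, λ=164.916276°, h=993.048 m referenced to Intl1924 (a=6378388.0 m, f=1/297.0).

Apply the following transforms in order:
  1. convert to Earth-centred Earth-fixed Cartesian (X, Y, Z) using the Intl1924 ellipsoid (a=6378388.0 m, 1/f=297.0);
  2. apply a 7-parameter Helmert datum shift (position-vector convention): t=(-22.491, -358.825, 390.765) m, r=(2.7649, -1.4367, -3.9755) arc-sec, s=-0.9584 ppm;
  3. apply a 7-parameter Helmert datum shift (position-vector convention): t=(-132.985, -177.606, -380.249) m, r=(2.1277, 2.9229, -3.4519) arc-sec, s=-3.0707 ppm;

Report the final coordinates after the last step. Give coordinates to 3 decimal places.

start: φ=50.232673°, λ=164.916276°, h=993.048 m
→ ECEF (a=6378388.000, f=1/297.0): X=-3947960.8403, Y=1064038.5356, Z=4880241.7063
→ Helmert 7p (PV): X=-3947993.0319, Y=1063689.3651, Z=4880614.5583
→ Helmert 7p (PV): X=-3948026.9316, Y=1063524.2182, Z=4880286.2401

X=-3948026.932 m, Y=1063524.218 m, Z=4880286.240 m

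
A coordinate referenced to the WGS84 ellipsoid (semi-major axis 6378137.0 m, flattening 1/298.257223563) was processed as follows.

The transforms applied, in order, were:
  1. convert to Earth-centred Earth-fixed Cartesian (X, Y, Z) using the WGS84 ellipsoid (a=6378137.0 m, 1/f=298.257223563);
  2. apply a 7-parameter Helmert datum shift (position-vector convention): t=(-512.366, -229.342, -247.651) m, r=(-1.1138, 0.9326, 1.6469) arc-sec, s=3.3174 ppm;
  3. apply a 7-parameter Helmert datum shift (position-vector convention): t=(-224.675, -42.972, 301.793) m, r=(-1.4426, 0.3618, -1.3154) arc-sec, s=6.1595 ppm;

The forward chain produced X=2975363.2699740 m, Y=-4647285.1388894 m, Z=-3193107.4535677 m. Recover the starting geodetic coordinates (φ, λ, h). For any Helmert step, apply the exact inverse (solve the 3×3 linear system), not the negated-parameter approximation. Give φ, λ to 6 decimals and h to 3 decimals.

start: X=2975363.2700, Y=-4647285.1389, Z=-3193107.4536 m
→ Helmert⁻¹: X=2975604.8545, Y=-4647172.2317, Z=-3193416.8595
→ Helmert⁻¹: X=2976084.6821, Y=-4646933.9936, Z=-3193170.2523
→ geod (Bowring, a=6378137.000): φ=-30.22313300°, λ=-57.36285600°, h=2779.8530 m

φ=-30.223133°, λ=-57.362856°, h=2779.853 m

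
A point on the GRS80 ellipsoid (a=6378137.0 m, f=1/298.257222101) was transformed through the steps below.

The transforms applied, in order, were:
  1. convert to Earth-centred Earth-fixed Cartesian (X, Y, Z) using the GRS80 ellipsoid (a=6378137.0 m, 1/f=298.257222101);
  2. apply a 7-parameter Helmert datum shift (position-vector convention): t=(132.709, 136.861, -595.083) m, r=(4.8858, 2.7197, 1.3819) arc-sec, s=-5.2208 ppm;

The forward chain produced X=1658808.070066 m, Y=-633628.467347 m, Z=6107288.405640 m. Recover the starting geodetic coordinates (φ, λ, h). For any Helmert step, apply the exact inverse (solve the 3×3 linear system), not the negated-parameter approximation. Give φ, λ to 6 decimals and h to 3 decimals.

φ=73.894275°, λ=-20.908369°, h=2369.460 m

start: X=1658808.0701, Y=-633628.4673, Z=6107288.4056 m
→ Helmert⁻¹: X=1658599.2393, Y=-633635.0699, Z=6107952.2552
→ geod (Bowring, a=6378137.000): φ=73.89427500°, λ=-20.90836900°, h=2369.4600 m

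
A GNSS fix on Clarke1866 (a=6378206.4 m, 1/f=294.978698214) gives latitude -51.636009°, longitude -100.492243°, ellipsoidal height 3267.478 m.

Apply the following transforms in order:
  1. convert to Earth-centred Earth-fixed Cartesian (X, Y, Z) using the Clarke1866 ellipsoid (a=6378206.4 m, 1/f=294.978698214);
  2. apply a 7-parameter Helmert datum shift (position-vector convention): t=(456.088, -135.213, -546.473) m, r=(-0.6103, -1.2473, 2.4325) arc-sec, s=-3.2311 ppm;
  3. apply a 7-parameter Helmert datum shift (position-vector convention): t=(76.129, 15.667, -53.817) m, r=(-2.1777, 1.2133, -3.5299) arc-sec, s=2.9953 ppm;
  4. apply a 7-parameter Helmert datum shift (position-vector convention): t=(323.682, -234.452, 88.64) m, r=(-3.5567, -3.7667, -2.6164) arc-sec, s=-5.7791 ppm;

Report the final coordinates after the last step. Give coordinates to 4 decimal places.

X=-721874.8421 m, Y=-3903064.9006 m, Z=-4980501.4179 m

start: φ=-51.636009°, λ=-100.492243°, h=3267.478 m
→ ECEF (a=6378206.400, f=1/294.978698214): X=-722756.5875, Y=-3902594.1714, Z=-4980126.4611
→ Helmert 7p (PV): X=-722222.0256, Y=-3902740.0335, Z=-4980649.6663
→ Helmert 7p (PV): X=-722244.1468, Y=-3902776.2814, Z=-4980672.9491
→ Helmert 7p (PV): X=-721874.8421, Y=-3903064.9006, Z=-4980501.4179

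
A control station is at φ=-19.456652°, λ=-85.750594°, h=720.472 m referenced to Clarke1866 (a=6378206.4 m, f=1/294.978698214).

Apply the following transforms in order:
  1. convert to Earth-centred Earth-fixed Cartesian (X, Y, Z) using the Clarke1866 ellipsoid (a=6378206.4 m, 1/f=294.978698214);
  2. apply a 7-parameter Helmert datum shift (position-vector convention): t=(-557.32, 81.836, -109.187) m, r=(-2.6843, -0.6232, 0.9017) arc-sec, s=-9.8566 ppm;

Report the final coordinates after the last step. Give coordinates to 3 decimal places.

start: φ=-19.456652°, λ=-85.750594°, h=720.472 m
→ ECEF (a=6378206.400, f=1/294.978698214): X=445841.9001, Y=-6000369.1219, Z=-2111192.1971
→ Helmert 7p (PV): X=445312.7950, Y=-6000253.6681, Z=-2111201.1407

X=445312.795 m, Y=-6000253.668 m, Z=-2111201.141 m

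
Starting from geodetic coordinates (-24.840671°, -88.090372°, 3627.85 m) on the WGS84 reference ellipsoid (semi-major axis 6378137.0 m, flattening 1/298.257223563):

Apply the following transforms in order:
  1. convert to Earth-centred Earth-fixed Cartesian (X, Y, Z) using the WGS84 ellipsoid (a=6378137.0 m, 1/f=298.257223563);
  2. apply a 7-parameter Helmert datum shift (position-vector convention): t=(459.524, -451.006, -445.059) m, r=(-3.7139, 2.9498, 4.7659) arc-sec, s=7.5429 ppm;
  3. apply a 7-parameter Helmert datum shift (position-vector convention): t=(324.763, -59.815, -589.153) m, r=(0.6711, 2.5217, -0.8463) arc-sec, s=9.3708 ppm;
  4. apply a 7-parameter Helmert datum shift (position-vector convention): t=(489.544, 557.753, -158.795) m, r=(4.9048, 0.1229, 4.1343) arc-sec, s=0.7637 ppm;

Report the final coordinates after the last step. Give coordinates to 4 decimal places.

X=194530.0717 m, Y=-5791548.5111 m, Z=-2665890.2592 m

start: φ=-24.840671°, λ=-88.090372°, h=3627.850 m
→ ECEF (a=6378137.000, f=1/298.257223563): X=193098.9473, Y=-5791524.6912, Z=-2664592.6023
→ Helmert 7p (PV): X=193655.6396, Y=-5792062.8981, Z=-2664956.2415
→ Helmert 7p (PV): X=193925.8715, Y=-5792169.1132, Z=-2665591.5800
→ Helmert 7p (PV): X=194530.0717, Y=-5791548.5111, Z=-2665890.2592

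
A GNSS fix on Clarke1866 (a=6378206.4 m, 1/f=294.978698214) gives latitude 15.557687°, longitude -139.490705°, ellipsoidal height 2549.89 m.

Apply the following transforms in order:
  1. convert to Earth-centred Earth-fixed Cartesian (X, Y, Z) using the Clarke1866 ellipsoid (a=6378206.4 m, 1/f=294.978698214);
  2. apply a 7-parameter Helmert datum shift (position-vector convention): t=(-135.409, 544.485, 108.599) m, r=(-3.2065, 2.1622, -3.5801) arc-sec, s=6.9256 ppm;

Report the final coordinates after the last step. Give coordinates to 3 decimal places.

start: φ=15.557687°, λ=-139.490705°, h=2549.890 m
→ ECEF (a=6378206.400, f=1/294.978698214): X=-4674683.5763, Y=-3993868.6943, Z=1700207.4976
→ Helmert 7p (PV): X=-4674902.8588, Y=-3993244.3002, Z=1700438.9622

X=-4674902.859 m, Y=-3993244.300 m, Z=1700438.962 m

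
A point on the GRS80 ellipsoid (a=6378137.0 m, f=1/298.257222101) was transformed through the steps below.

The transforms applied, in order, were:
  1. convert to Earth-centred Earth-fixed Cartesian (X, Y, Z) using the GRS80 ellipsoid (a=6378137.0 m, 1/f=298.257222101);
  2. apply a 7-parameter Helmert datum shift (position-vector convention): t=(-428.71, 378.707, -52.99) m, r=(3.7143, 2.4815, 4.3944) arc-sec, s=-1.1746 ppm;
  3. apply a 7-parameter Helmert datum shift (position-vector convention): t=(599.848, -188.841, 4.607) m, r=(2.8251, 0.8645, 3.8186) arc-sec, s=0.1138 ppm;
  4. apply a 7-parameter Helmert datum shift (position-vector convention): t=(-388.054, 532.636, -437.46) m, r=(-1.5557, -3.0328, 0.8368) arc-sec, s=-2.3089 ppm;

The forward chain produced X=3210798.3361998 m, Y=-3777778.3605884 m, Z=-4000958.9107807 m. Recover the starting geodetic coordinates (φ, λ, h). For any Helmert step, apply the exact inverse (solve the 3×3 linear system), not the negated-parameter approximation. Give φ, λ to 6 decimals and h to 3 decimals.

φ=-39.082775°, λ=-49.644902°, h=1484.759 m

start: X=3210798.3362, Y=-3777778.3606, Z=-4000958.9108 m
→ Helmert⁻¹: X=3211119.6536, Y=-3778302.5740, Z=-4000606.3990
→ Helmert⁻¹: X=3210466.2607, Y=-3778227.5321, Z=-4000545.3466
→ Helmert⁻¹: X=3210866.3646, Y=-3778751.1206, Z=-4000390.3811
→ geod (Bowring, a=6378137.000): φ=-39.08277500°, λ=-49.64490200°, h=1484.7590 m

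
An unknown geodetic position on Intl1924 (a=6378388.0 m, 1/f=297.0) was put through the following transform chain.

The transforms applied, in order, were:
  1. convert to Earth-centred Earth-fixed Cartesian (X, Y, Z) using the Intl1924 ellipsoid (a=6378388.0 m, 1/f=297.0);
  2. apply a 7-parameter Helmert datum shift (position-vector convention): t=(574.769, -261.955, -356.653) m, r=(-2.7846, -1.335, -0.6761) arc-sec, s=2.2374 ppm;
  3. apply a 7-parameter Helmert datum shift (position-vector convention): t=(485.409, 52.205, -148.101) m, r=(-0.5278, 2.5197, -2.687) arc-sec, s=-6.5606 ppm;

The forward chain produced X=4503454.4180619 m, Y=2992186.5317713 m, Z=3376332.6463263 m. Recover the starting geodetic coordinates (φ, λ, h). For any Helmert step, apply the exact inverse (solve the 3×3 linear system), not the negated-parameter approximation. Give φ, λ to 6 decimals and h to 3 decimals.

start: X=4503454.4181, Y=2992186.5318, Z=3376332.6463 m
→ Helmert⁻¹: X=4502918.3245, Y=2992203.9762, Z=3376565.5628
→ Helmert⁻¹: X=4502345.5297, Y=2992428.4049, Z=3376925.9181
→ geod (Bowring, a=6378388.000): φ=32.16494400°, λ=33.60950900°, h=1779.0610 m

φ=32.164944°, λ=33.609509°, h=1779.061 m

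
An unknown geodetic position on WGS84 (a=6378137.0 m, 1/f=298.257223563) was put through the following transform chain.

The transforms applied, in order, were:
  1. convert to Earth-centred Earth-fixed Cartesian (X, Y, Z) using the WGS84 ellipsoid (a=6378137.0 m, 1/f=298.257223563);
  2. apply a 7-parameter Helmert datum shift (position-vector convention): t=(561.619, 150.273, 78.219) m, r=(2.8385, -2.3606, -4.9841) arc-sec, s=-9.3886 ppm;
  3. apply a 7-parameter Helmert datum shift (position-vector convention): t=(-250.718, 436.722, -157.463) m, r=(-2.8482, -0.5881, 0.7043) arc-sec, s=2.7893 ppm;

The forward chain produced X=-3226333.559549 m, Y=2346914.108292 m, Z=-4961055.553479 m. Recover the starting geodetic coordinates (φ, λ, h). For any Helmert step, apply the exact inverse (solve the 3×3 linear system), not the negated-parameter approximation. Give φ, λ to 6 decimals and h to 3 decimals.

start: X=-3226333.5595, Y=2346914.1083, Z=-4961055.5535 m
→ Helmert⁻¹: X=-3226079.9750, Y=2346550.3585, Z=-4960842.6527
→ Helmert⁻¹: X=-3226785.3582, Y=2346275.8744, Z=-4960962.8073
→ geod (Bowring, a=6378137.000): φ=-51.38136400°, λ=143.97816800°, h=1059.2880 m

φ=-51.381364°, λ=143.978168°, h=1059.288 m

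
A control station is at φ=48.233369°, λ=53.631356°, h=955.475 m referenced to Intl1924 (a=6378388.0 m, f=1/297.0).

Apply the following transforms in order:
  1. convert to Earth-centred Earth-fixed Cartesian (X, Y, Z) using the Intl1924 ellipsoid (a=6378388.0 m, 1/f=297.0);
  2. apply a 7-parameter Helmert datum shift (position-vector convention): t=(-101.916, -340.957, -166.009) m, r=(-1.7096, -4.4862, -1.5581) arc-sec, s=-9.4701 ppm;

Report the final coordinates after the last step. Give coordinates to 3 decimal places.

start: φ=48.233369°, λ=53.631356°, h=955.475 m
→ ECEF (a=6378388.000, f=1/297.0): X=2524448.7546, Y=3428005.1215, Z=4735001.7312
→ Helmert 7p (PV): X=2524245.8424, Y=3427651.8768, Z=4734817.3745

X=2524245.842 m, Y=3427651.877 m, Z=4734817.374 m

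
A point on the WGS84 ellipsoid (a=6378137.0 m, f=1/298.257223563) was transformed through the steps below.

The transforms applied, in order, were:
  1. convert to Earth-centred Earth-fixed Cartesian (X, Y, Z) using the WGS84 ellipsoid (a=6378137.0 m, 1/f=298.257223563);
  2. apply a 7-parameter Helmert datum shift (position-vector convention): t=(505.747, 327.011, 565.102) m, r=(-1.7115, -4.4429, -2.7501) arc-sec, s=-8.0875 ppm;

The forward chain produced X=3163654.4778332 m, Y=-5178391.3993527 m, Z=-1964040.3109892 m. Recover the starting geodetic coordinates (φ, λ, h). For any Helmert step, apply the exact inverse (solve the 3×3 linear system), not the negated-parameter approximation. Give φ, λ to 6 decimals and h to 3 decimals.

φ=-18.053312°, λ=-58.583012°, h=2378.075 m

start: X=3163654.4778, Y=-5178391.3994, Z=-1964040.3110 m
→ Helmert⁻¹: X=3163201.0400, Y=-5178701.8165, Z=-1964732.4073
→ geod (Bowring, a=6378137.000): φ=-18.05331200°, λ=-58.58301200°, h=2378.0750 m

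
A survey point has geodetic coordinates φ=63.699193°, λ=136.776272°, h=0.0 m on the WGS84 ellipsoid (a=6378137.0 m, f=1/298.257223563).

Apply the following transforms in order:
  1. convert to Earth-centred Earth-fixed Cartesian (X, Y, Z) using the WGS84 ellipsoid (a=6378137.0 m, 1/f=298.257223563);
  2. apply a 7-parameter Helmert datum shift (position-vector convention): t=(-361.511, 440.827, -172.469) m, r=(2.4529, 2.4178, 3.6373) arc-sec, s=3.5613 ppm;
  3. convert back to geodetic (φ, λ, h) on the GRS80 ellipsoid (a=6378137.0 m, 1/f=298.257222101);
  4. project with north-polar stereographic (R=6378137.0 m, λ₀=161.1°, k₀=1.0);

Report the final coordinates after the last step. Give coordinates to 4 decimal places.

start: φ=63.699193°, λ=136.776272°, h=0.000 m
→ ECEF (a=6378137.000, f=1/298.257223563): X=-2064862.0233, Y=1940644.3387, Z=5694936.2240
→ Helmert 7p (PV): X=-2065198.3543, Y=1940987.9404, Z=5694831.3186
→ geod (Bowring, a=6378137.000): φ=63.69491269°, λ=136.77586684°, h=118.8274 m
→ stereo (R=6378137.0, λ₀=161.1°): E=-1227791.2617, N=-2716205.2262

E=-1227791.2617 m, N=-2716205.2262 m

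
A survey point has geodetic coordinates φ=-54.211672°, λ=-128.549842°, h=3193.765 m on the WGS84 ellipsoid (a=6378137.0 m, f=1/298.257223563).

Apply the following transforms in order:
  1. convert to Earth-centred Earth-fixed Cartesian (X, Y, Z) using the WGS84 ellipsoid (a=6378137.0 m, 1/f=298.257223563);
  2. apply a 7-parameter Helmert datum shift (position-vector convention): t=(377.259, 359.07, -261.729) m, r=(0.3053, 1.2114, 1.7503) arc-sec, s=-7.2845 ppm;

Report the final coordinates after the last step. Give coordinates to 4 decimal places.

X=-2330358.9551 m, Y=-2924556.9777 m, Z=-5153362.7056 m

start: φ=-54.211672°, λ=-128.549842°, h=3193.765 m
→ ECEF (a=6378137.000, f=1/298.257223563): X=-2330747.7478, Y=-2924925.2038, Z=-5153147.8739
→ Helmert 7p (PV): X=-2330358.9551, Y=-2924556.9777, Z=-5153362.7056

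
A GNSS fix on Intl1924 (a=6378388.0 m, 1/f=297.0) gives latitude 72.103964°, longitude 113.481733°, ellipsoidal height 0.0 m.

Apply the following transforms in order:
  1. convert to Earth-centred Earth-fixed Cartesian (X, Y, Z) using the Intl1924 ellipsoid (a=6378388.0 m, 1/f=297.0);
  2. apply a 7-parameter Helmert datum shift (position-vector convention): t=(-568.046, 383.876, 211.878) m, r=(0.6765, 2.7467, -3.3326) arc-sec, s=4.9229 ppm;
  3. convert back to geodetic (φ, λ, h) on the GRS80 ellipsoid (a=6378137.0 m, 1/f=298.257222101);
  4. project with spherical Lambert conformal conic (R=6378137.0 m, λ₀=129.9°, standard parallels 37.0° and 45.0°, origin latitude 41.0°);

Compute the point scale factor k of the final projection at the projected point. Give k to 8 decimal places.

start: φ=72.103964°, λ=113.481733°, h=0.000 m
→ ECEF (a=6378388.000, f=1/297.0): X=-783371.1482, Y=1803202.2203, Z=6047404.8492
→ Helmert 7p (PV): X=-783833.3864, Y=1803587.7960, Z=6047662.8438
→ geod (Bowring, a=6378137.000): φ=72.09960795°, λ=113.48960892°, h=579.0911 m
→ into lcc (λ₀=129.9°): φ=72.09960795°, λ−λ₀=-16.41039108°
scale k = 1.21923988

1.21923988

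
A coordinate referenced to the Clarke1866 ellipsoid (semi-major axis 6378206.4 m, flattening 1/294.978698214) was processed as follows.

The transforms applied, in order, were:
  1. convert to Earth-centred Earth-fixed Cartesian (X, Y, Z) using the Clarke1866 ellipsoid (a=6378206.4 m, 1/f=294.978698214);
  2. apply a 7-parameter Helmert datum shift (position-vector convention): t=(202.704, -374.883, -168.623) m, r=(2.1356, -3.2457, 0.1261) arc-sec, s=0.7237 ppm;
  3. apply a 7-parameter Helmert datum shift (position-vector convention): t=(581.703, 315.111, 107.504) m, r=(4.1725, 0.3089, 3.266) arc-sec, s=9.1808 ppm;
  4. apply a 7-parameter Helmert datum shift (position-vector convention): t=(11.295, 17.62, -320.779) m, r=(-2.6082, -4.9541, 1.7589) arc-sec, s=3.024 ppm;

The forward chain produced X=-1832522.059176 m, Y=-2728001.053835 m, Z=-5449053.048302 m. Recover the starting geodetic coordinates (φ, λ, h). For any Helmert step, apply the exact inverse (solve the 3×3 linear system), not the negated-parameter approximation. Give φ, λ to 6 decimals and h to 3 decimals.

start: X=-1832522.0592, Y=-2728001.0538, Z=-5449053.0483 m
→ Helmert⁻¹: X=-1832681.9426, Y=-2727925.8979, Z=-5448706.2691
→ Helmert⁻¹: X=-1833281.8549, Y=-2728297.1547, Z=-5448711.3043
→ Helmert⁻¹: X=-1833570.6348, Y=-2727975.5884, Z=-5448481.6413
→ geod (Bowring, a=6378206.400): φ=-59.07040000°, λ=-123.90646900°, h=826.5440 m

φ=-59.070400°, λ=-123.906469°, h=826.544 m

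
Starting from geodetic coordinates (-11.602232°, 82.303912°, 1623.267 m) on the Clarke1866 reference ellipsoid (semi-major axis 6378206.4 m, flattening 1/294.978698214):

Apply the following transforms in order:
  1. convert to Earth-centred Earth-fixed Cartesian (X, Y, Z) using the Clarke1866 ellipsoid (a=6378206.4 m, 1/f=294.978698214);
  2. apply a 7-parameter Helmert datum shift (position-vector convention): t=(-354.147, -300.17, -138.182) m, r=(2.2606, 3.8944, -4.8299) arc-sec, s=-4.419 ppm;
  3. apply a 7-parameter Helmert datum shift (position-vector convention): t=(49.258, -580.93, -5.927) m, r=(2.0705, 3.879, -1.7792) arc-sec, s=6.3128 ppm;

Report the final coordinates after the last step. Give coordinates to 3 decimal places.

X=836881.914 m, Y=6193158.471 m, Z=-1274626.226 m

start: φ=-11.602232°, λ=82.303912°, h=1623.267 m
→ ECEF (a=6378206.400, f=1/294.978698214): X=837034.7903, Y=6194027.8964, Z=-1274578.2197
→ Helmert 7p (PV): X=836797.9186, Y=6193694.7240, Z=-1274658.6886
→ Helmert 7p (PV): X=836881.9138, Y=6193158.4706, Z=-1274626.2260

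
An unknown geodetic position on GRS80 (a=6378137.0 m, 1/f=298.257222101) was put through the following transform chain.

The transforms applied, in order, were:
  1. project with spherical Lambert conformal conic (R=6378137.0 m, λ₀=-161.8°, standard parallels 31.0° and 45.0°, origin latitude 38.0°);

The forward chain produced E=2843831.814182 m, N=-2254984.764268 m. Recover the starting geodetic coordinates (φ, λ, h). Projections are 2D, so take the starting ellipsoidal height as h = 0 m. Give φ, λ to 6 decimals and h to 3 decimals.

start: E=2843831.8142, N=-2254984.7643 m
→ lcc⁻¹: φ=14.74264400°, λ=-136.87870800°

φ=14.742644°, λ=-136.878708°, h=0.000 m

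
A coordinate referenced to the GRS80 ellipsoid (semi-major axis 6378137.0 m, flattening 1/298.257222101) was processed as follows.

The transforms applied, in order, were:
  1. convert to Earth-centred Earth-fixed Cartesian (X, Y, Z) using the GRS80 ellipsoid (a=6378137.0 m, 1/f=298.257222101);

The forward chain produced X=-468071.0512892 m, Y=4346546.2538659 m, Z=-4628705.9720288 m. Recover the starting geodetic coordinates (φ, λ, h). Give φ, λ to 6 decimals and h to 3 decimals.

start: X=-468071.0513, Y=4346546.2539, Z=-4628705.9720 m
→ geod (Bowring, a=6378137.000): φ=-46.82785900°, λ=96.14638400°, h=18.4210 m

φ=-46.827859°, λ=96.146384°, h=18.421 m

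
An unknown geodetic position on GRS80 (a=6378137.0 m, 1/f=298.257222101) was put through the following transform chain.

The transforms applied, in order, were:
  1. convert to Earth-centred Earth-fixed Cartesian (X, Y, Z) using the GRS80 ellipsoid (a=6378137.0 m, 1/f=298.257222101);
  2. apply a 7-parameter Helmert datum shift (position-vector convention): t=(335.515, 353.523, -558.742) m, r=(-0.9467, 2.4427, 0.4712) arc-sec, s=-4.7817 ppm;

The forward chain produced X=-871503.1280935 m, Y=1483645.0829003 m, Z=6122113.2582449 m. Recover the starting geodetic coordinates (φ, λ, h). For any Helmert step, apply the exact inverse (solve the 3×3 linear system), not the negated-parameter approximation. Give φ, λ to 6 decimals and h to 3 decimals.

start: X=-871503.1281, Y=1483645.0829, Z=6122113.2582 m
→ Helmert⁻¹: X=-871911.9319, Y=1483272.5429, Z=6122697.7593
→ geod (Bowring, a=6378137.000): φ=74.40384500°, λ=120.44828500°, h=1544.8580 m

φ=74.403845°, λ=120.448285°, h=1544.858 m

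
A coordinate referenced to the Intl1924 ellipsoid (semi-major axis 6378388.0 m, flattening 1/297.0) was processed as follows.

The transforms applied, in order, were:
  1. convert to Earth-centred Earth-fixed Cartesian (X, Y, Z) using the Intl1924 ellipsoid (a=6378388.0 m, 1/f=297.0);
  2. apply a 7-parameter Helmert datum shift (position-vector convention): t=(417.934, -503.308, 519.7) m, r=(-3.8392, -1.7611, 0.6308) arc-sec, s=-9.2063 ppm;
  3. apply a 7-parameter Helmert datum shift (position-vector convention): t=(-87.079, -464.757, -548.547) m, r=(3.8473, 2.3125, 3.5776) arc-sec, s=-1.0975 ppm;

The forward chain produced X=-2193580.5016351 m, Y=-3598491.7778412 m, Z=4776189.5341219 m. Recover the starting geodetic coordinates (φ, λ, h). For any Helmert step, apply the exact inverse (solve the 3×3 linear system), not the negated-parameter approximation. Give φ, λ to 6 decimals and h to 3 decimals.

start: X=-2193580.5016, Y=-3598491.7778, Z=4776189.5341 m
→ Helmert⁻¹: X=-2193611.7886, Y=-3597903.8244, Z=4776785.8393
→ Helmert⁻¹: X=-2194020.1436, Y=-3597515.8261, Z=4776261.8836
→ geod (Bowring, a=6378388.000): φ=48.77180800°, λ=-121.37779900°, h=3057.5860 m

φ=48.771808°, λ=-121.377799°, h=3057.586 m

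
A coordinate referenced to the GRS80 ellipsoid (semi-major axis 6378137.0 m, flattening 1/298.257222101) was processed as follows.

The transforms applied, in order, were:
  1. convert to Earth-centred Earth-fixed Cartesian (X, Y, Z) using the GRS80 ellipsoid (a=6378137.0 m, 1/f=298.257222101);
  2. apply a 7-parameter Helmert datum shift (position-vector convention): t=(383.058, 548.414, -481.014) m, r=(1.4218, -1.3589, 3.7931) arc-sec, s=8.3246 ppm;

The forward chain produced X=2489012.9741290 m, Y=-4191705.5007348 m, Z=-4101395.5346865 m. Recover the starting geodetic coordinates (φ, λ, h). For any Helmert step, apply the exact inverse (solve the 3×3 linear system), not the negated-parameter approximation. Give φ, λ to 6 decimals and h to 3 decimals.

start: X=2489012.9741, Y=-4191705.5007, Z=-4101395.5347 m
→ Helmert⁻¹: X=2488505.0884, Y=-4192293.0461, Z=-4100867.8793
→ geod (Bowring, a=6378137.000): φ=-40.25892000°, λ=-59.30703700°, h=1393.5410 m

φ=-40.258920°, λ=-59.307037°, h=1393.541 m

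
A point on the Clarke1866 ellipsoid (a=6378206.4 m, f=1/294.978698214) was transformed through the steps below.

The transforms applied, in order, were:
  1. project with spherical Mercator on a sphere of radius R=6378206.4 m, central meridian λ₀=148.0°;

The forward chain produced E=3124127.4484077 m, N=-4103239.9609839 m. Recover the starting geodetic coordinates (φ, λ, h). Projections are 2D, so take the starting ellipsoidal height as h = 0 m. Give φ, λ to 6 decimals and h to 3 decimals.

start: E=3124127.4484, N=-4103239.9610 m
→ merc⁻¹: φ=-34.55222300°, λ=176.06420900°

φ=-34.552223°, λ=176.064209°, h=0.000 m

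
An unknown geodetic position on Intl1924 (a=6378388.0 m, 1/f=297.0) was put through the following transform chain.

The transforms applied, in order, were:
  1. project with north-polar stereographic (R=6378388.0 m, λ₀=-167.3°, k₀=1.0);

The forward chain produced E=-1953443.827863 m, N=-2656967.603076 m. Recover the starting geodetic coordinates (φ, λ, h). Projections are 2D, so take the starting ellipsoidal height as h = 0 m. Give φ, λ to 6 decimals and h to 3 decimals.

φ=61.011253°, λ=156.376097°, h=0.000 m

start: E=-1953443.8279, N=-2656967.6031 m
→ stereo⁻¹: φ=61.01125300°, λ=156.37609700°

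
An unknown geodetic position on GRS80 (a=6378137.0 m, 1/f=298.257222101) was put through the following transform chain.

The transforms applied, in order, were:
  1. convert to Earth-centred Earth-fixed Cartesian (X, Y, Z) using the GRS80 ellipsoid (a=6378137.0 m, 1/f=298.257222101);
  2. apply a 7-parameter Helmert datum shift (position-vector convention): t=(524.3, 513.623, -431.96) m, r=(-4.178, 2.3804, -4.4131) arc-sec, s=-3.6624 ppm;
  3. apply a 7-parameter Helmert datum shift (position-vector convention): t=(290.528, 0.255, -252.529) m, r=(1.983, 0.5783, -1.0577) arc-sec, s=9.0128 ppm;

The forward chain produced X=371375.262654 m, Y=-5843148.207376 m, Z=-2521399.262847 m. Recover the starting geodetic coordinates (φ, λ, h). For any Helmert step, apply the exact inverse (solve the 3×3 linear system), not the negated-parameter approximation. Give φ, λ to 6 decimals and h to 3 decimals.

φ=-23.432243°, λ=-86.369708°, h=114.579 m

start: X=371375.2627, Y=-5843148.2074, Z=-2521399.2628 m
→ Helmert⁻¹: X=371118.4212, Y=-5843118.1338, Z=-2521066.7961
→ Helmert⁻¹: X=370749.5948, Y=-5843594.1671, Z=-2520758.1541
→ geod (Bowring, a=6378137.000): φ=-23.43224300°, λ=-86.36970800°, h=114.5790 m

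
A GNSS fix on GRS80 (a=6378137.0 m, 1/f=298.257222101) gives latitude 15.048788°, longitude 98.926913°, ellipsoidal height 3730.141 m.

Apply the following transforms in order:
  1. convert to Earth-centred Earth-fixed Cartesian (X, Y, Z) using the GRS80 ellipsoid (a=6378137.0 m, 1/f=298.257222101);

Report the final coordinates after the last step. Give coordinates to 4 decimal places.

start: φ=15.048788°, λ=98.926913°, h=3730.141 m
→ ECEF (a=6378137.000, f=1/298.257222101): X=-956556.0238, Y=6089723.1431, Z=1646282.4400

X=-956556.0238 m, Y=6089723.1431 m, Z=1646282.4400 m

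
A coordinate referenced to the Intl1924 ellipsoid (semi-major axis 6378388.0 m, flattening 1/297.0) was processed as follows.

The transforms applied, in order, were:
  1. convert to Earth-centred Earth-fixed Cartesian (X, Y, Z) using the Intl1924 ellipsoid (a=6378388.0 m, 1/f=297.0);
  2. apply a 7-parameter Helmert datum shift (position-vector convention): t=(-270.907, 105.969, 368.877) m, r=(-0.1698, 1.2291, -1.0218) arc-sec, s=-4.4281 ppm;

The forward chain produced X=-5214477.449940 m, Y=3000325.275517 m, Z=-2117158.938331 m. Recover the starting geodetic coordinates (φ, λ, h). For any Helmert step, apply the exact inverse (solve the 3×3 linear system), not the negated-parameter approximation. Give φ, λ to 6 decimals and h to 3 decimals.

start: X=-5214477.4499, Y=3000325.2755, Z=-2117158.9383 m
→ Helmert⁻¹: X=-5214231.8763, Y=3000208.5047, Z=-2117565.7930
→ geod (Bowring, a=6378388.000): φ=-19.51353200°, λ=150.08437700°, h=1572.1520 m

φ=-19.513532°, λ=150.084377°, h=1572.152 m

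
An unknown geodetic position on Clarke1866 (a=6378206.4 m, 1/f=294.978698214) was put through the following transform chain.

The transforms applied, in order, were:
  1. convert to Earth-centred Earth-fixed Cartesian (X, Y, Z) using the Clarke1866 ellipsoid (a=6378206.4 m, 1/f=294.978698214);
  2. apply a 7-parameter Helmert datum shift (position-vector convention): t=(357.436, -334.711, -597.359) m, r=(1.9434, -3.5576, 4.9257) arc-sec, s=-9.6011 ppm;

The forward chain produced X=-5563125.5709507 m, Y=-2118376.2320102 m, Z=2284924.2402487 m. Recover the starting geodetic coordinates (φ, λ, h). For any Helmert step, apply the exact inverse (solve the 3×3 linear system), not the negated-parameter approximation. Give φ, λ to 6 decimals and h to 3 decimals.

φ=21.134745°, λ=-159.159386°, h=1325.513 m

start: X=-5563125.5710, Y=-2118376.2320, Z=2284924.2402 m
→ Helmert⁻¹: X=-5563547.5772, Y=-2117907.4614, Z=2285659.4562
→ geod (Bowring, a=6378206.400): φ=21.13474500°, λ=-159.15938600°, h=1325.5130 m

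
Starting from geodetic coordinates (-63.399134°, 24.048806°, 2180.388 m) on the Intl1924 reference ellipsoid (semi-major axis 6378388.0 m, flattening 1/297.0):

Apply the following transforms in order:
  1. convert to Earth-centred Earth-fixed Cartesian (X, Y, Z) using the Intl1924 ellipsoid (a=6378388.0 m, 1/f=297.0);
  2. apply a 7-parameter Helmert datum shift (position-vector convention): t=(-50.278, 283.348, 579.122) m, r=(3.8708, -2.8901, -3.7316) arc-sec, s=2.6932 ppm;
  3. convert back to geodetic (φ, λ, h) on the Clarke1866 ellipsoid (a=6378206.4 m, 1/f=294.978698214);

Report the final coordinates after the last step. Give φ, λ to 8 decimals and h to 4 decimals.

start: φ=-63.399134°, λ=24.048806°, h=2180.388 m
→ ECEF (a=6378388.000, f=1/297.0): X=2616085.9900, Y=1167427.7304, Z=-5682113.5741
→ Helmert 7p (PV): X=2616143.4937, Y=1167773.5257, Z=-5681491.1913
→ geod (Bowring, a=6378206.400): φ=-63.39613803°, λ=24.05465261°, h=2009.1974 m

φ=-63.39613803°, λ=24.05465261°, h=2009.1974 m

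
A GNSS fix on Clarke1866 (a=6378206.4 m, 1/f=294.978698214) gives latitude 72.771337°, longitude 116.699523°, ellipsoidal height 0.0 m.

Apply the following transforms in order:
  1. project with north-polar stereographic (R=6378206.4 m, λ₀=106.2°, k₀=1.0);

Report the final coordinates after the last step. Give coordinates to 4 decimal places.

E=352152.5009 m, N=-1900133.1502 m

start: φ=72.771337°, λ=116.699523°, h=0.000 m
→ stereo (R=6378206.4, λ₀=106.2°): E=352152.5009, N=-1900133.1502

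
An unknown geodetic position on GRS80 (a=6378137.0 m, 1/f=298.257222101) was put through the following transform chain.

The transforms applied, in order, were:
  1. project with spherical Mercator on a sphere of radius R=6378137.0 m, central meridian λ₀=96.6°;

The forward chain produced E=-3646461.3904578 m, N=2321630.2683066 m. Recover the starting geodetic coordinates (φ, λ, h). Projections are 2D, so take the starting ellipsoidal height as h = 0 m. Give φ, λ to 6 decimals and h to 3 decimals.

φ=20.409709°, λ=63.843280°, h=0.000 m

start: E=-3646461.3905, N=2321630.2683 m
→ merc⁻¹: φ=20.40970900°, λ=63.84328000°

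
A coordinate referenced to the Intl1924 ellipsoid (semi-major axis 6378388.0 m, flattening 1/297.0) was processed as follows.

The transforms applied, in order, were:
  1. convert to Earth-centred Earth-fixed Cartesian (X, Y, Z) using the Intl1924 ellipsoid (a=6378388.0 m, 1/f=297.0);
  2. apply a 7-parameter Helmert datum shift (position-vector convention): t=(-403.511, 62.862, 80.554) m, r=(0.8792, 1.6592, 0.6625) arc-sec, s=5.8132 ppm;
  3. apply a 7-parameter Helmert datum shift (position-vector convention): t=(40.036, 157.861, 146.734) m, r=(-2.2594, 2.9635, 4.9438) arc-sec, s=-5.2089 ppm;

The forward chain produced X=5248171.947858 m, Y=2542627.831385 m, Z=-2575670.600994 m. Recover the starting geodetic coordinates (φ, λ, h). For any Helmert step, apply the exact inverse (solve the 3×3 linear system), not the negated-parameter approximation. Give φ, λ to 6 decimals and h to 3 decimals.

φ=-23.972470°, λ=25.844042°, h=566.347 m

start: X=5248171.9479, Y=2542627.8314, Z=-2575670.6010 m
→ Helmert⁻¹: X=5248257.1921, Y=2542385.6368, Z=-2575727.4992
→ Helmert⁻¹: X=5248659.0768, Y=2542280.1586, Z=-2575761.6956
→ geod (Bowring, a=6378388.000): φ=-23.97247000°, λ=25.84404200°, h=566.3470 m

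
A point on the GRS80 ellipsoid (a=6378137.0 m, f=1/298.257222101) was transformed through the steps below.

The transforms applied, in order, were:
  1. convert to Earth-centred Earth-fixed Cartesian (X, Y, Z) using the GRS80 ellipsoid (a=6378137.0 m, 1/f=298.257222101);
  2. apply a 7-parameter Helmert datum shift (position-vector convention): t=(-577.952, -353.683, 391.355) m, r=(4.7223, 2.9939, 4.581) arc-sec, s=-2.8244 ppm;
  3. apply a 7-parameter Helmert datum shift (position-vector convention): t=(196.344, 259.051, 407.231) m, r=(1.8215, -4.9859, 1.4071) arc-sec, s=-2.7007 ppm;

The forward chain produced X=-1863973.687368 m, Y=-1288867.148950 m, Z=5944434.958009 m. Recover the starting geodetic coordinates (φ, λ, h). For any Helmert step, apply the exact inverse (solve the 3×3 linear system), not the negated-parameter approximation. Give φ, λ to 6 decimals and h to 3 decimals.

start: X=-1863973.6874, Y=-1288867.1490, Z=5944434.9580 m
→ Helmert⁻¹: X=-1864040.1770, Y=-1289064.4737, Z=5944100.2218
→ Helmert⁻¹: X=-1863582.3779, Y=-1288536.9639, Z=5943728.1049
→ geod (Bowring, a=6378137.000): φ=69.26154600°, λ=-145.33885100°, h=1456.1090 m

φ=69.261546°, λ=-145.338851°, h=1456.109 m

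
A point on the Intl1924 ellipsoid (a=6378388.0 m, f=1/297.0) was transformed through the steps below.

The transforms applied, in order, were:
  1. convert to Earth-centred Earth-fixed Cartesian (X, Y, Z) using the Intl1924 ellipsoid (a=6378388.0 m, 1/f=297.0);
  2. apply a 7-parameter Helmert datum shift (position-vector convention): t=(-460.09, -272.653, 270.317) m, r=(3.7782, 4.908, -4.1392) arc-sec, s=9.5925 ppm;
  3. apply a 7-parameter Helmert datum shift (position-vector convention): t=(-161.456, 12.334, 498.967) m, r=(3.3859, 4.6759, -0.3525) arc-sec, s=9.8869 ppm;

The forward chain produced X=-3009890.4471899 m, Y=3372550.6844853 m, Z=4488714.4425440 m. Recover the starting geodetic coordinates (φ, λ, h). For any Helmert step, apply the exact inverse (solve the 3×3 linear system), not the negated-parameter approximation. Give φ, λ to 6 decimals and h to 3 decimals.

start: X=-3009890.4472, Y=3372550.6845, Z=4488714.4425 m
→ Helmert⁻¹: X=-3009806.7396, Y=3372573.5359, Z=4488047.5091
→ Helmert⁻¹: X=-3009492.2477, Y=3372835.6429, Z=4487600.7527
→ geod (Bowring, a=6378388.000): φ=44.98522900°, λ=131.74169100°, h=1885.1190 m

φ=44.985229°, λ=131.741691°, h=1885.119 m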